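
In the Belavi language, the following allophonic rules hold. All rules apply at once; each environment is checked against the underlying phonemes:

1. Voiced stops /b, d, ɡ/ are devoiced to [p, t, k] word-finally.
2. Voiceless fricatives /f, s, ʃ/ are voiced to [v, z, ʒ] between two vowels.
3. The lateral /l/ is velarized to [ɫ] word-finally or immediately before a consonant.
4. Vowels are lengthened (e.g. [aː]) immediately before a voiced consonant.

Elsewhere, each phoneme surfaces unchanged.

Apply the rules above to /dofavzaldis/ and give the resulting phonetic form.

[dovaːvzaːɫdis]

/d/ (word-initial): rule 1 targets it, but not word-finally → unchanged [d].
/o/ (between /d/ and /f/) fails the environment for rule 4, so it stays [o].
Rule 2 applies to /f/ (between /o/ and /a/: between two vowels) → [v].
Rule 4 applies to /a/ (between /f/ and /v/: before a voiced consonant) → [aː].
/v/ (between /a/ and /z/): no rule targets it → [v].
/z/ stays [z].
/a/ (between /z/ and /l/) occurs before a voiced consonant → [aː] by rule 4.
/l/ (between /a/ and /d/): word-finally or immediately before a consonant, so rule 3 applies → [ɫ].
/d/ (between /l/ and /i/) is in the target of rule 1 but the environment (word-finally) is not met → [d].
/i/ (between /d/ and /s/): rule 4 targets it, but not before a voiced consonant → unchanged [i].
/s/ (word-final) fails the environment for rule 2, so it stays [s].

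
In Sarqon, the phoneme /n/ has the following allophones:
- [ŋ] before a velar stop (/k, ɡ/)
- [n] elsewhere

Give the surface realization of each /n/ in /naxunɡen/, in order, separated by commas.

Occurrence 1 (position 1): no conditioning environment matches → elsewhere allophone [n].
Occurrence 2 (position 5): before a velar stop → [ŋ].
Occurrence 3 (position 8): no conditioning environment matches → elsewhere allophone [n].

[n], [ŋ], [n]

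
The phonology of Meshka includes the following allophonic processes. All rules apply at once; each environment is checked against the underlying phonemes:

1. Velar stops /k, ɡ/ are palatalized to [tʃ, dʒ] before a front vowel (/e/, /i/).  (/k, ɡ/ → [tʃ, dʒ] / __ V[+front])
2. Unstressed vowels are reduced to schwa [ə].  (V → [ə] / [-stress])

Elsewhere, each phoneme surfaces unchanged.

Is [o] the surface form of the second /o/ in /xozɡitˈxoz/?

/o/ (between /x/ and /z/) is in the target of rule 2 but the environment (in an unstressed syllable) is not met → [o].
The actual realization is [o], which matches [o].

Yes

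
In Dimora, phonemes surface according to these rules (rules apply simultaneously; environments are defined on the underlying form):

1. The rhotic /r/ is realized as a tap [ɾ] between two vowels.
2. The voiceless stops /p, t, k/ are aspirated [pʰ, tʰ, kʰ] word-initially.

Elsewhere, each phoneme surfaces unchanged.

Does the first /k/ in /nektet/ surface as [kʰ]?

/k/ — between /e/ and /t/; rule 2 does not apply here → [k].
The actual realization is [k], not [kʰ].

No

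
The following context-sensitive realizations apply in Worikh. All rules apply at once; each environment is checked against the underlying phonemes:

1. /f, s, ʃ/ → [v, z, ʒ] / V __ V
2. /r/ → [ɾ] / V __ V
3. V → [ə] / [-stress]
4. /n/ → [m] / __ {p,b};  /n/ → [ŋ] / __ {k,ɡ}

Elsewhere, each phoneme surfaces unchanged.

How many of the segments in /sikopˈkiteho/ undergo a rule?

4

Segments that undergo a rule: /i/ → [ə] (rule 3); /o/ → [ə] (rule 3); /e/ → [ə] (rule 3); /o/ → [ə] (rule 3).
All other segments surface unchanged.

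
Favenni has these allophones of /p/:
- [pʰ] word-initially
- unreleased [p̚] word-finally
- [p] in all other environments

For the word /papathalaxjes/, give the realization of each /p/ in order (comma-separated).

Occurrence 1 (position 1): word-initially → [pʰ].
Occurrence 2 (position 3): no conditioning environment matches → elsewhere allophone [p].

[pʰ], [p]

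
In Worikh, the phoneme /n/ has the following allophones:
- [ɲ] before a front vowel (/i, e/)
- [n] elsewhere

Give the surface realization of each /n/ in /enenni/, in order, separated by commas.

Occurrence 1 (position 2): before a front vowel (/i, e/) → [ɲ].
Occurrence 2 (position 4): no conditioning environment matches → elsewhere allophone [n].
Occurrence 3 (position 5): before a front vowel (/i, e/) → [ɲ].

[ɲ], [n], [ɲ]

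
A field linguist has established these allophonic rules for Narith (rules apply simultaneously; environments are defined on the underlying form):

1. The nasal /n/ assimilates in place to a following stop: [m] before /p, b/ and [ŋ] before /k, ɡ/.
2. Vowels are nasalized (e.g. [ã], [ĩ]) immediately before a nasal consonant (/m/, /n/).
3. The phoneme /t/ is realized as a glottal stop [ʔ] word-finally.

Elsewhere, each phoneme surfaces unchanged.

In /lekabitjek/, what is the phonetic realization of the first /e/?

/e/ (between /l/ and /k/): rule 2 targets it, but not before a nasal consonant → unchanged [e].

[e]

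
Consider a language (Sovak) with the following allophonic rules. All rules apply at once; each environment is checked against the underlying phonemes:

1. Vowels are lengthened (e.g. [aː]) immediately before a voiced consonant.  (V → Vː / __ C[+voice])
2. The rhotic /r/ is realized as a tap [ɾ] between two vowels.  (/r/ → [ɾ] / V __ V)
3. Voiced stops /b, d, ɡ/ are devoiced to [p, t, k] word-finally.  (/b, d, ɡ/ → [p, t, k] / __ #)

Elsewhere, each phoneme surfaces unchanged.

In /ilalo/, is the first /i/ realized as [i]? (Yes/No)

/i/ meets the environment for rule 1 (before a voiced consonant) → [iː].
The actual realization is [iː], not [i].

No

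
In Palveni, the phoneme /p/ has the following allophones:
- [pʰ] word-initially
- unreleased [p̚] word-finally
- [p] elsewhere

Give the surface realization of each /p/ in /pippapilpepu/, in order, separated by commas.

[pʰ], [p], [p], [p], [p], [p]

Occurrence 1 (position 1): word-initially → [pʰ].
Occurrence 2 (position 3): no conditioning environment matches → elsewhere allophone [p].
Occurrence 3 (position 4): no conditioning environment matches → elsewhere allophone [p].
Occurrence 4 (position 6): no conditioning environment matches → elsewhere allophone [p].
Occurrence 5 (position 9): no conditioning environment matches → elsewhere allophone [p].
Occurrence 6 (position 11): no conditioning environment matches → elsewhere allophone [p].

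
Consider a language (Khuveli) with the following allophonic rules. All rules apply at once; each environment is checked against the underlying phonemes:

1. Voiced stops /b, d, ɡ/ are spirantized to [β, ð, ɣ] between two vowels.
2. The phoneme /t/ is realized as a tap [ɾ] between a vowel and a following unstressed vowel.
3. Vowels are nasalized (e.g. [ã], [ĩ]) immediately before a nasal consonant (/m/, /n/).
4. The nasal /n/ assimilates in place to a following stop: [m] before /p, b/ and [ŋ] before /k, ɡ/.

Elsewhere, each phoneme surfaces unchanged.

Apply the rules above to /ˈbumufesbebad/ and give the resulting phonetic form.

[ˈbũmufesbeβad]

/b/ (word-initial) fails the environment for rule 1, so it stays [b].
/u/ — between /b/ and /m/, before a nasal consonant — surfaces as [ũ] (rule 3).
/m/ (between /u/ and /u/) is unaffected → [m].
/u/ (between /m/ and /f/) fails the environment for rule 3, so it stays [u].
/f/ (between /u/ and /e/) is unaffected → [f].
/e/ — between /f/ and /s/; rule 3 does not apply here → [e].
/s/ (between /e/ and /b/) is unaffected → [s].
/b/ (between /s/ and /e/) is in the target of rule 1 but the environment (between two vowels) is not met → [b].
/e/ — between /b/ and /b/; rule 3 does not apply here → [e].
/b/ (between /e/ and /a/): between two vowels, so rule 1 applies → [β].
/a/ — between /b/ and /d/; rule 3 does not apply here → [a].
/d/ (word-final) is in the target of rule 1 but the environment (between two vowels) is not met → [d].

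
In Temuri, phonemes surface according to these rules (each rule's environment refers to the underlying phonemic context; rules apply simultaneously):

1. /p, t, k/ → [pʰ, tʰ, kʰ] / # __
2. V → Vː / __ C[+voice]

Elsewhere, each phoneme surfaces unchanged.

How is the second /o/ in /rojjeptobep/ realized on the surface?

[oː]

/o/ — between /t/ and /b/, before a voiced consonant — surfaces as [oː] (rule 2).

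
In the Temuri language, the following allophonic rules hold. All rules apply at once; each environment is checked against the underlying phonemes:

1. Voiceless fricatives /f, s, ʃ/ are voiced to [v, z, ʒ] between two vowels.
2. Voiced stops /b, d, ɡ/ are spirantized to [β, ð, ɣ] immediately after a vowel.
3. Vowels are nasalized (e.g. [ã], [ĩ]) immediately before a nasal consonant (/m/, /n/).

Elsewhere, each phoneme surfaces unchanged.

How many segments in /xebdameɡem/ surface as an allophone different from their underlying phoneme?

Segments that undergo a rule: /b/ → [β] (rule 2); /a/ → [ã] (rule 3); /ɡ/ → [ɣ] (rule 2); /e/ → [ẽ] (rule 3).
All other segments surface unchanged.

4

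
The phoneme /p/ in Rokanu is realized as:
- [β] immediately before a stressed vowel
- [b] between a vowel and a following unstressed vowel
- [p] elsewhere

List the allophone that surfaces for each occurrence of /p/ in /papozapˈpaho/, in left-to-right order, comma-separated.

[p], [b], [p], [β]

Occurrence 1 (position 1): no conditioning environment matches → elsewhere allophone [p].
Occurrence 2 (position 3): between a vowel and a following unstressed vowel → [b].
Occurrence 3 (position 7): no conditioning environment matches → elsewhere allophone [p].
Occurrence 4 (position 8): immediately before a stressed vowel → [β].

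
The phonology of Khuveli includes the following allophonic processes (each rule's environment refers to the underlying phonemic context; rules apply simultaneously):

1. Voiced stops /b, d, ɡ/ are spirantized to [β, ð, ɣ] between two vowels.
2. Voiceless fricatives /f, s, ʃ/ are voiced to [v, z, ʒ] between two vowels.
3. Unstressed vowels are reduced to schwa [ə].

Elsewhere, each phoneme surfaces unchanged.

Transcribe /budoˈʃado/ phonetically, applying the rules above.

[bəðəˈʒaðə]

/b/ (word-initial) is in the target of rule 1 but the environment (between two vowels) is not met → [b].
/u/ (between /b/ and /d/) occurs in an unstressed syllable → [ə] by rule 3.
/d/ (between /u/ and /o/) occurs between two vowels → [ð] by rule 1.
/o/ (between /d/ and /ʃ/): in an unstressed syllable, so rule 3 applies → [ə].
/ʃ/ — between /o/ and /a/, between two vowels — surfaces as [ʒ] (rule 2).
/a/ (between /ʃ/ and /d/) is in the target of rule 3 but the environment (in an unstressed syllable) is not met → [a].
/d/ — between /a/ and /o/, between two vowels — surfaces as [ð] (rule 1).
/o/ (word-final): in an unstressed syllable, so rule 3 applies → [ə].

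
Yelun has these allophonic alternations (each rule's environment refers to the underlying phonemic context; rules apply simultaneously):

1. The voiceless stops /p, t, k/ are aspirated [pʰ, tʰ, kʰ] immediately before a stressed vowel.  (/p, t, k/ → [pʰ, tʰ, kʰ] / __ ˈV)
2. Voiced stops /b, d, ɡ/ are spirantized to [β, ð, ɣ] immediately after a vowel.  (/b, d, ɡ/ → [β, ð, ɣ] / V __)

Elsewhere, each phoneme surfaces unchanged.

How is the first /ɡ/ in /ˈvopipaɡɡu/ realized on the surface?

[ɣ]

Rule 2 applies to /ɡ/ (between /a/ and /ɡ/: immediately after a vowel) → [ɣ].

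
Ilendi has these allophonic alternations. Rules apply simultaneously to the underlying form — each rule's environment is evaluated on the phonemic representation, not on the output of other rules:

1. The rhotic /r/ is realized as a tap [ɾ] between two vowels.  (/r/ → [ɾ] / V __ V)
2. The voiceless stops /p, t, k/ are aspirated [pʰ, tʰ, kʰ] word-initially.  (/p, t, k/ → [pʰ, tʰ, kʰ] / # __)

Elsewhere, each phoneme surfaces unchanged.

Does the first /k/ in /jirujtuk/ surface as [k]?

Yes

/k/ (word-final): rule 2 targets it, but not word-initially → unchanged [k].
The actual realization is [k], which matches [k].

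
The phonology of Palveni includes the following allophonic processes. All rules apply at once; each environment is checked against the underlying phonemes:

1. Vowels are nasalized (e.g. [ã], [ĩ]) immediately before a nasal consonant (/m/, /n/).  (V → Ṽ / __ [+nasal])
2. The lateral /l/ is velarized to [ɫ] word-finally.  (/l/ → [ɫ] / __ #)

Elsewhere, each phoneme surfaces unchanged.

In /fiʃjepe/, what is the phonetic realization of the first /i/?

/i/ — between /f/ and /ʃ/; rule 1 does not apply here → [i].

[i]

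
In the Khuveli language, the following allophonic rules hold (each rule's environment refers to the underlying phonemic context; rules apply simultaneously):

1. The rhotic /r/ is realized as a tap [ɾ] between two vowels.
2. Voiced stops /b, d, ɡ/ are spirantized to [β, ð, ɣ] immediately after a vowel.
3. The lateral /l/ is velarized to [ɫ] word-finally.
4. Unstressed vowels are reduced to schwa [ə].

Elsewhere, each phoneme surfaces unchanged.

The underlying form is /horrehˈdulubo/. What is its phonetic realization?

Rule 4 applies to /o/ (between /h/ and /r/: in an unstressed syllable) → [ə].
/r/ — between /o/ and /r/; rule 1 does not apply here → [r].
/r/ — between /r/ and /e/; rule 1 does not apply here → [r].
Rule 4 applies to /e/ (between /r/ and /h/: in an unstressed syllable) → [ə].
/d/ (between /h/ and /u/) is in the target of rule 2 but the environment (immediately after a vowel) is not met → [d].
/u/ (between /d/ and /l/): rule 4 targets it, but not in an unstressed syllable → unchanged [u].
/l/ — between /u/ and /u/; rule 3 does not apply here → [l].
Rule 4 applies to /u/ (between /l/ and /b/: in an unstressed syllable) → [ə].
/b/ meets the environment for rule 2 (immediately after a vowel) → [β].
Rule 4 applies to /o/ (word-final: in an unstressed syllable) → [ə].

[hərrəhˈduləβə]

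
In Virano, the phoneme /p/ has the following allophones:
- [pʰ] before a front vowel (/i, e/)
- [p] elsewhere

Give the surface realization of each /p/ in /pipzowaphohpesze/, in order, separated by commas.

[pʰ], [p], [p], [pʰ]

Occurrence 1 (position 1): before a front vowel (/i, e/) → [pʰ].
Occurrence 2 (position 3): no conditioning environment matches → elsewhere allophone [p].
Occurrence 3 (position 8): no conditioning environment matches → elsewhere allophone [p].
Occurrence 4 (position 12): before a front vowel (/i, e/) → [pʰ].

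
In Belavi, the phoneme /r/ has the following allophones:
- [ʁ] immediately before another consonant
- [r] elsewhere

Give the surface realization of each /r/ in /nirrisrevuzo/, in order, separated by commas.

[ʁ], [r], [r]

Occurrence 1 (position 3): immediately before another consonant → [ʁ].
Occurrence 2 (position 4): no conditioning environment matches → elsewhere allophone [r].
Occurrence 3 (position 7): no conditioning environment matches → elsewhere allophone [r].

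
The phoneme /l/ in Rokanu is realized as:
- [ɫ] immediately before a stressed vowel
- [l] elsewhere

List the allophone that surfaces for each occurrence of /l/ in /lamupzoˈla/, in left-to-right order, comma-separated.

Occurrence 1 (position 1): no conditioning environment matches → elsewhere allophone [l].
Occurrence 2 (position 8): immediately before a stressed vowel → [ɫ].

[l], [ɫ]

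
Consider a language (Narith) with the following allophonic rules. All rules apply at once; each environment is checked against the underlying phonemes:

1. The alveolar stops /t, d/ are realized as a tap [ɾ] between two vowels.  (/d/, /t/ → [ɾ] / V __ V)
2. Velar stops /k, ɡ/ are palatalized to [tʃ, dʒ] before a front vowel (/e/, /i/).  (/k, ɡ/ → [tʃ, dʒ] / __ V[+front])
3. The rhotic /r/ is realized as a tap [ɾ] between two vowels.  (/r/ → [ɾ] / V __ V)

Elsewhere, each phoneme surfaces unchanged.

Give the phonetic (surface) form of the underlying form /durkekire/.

[durtʃetʃiɾe]

/d/ (word-initial) is in the target of rule 1 but the environment (between two vowels) is not met → [d].
/r/ (between /u/ and /k/) is in the target of rule 3 but the environment (between two vowels) is not met → [r].
Rule 2 applies to /k/ (between /r/ and /e/: before a front vowel) → [tʃ].
/k/ (between /e/ and /i/): before a front vowel, so rule 2 applies → [tʃ].
/r/ (between /i/ and /e/) occurs between two vowels → [ɾ] by rule 3.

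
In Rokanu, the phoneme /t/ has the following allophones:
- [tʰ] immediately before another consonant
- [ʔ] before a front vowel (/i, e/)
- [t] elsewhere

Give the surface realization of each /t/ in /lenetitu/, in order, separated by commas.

[ʔ], [t]

Occurrence 1 (position 5): before a front vowel (/i, e/) → [ʔ].
Occurrence 2 (position 7): no conditioning environment matches → elsewhere allophone [t].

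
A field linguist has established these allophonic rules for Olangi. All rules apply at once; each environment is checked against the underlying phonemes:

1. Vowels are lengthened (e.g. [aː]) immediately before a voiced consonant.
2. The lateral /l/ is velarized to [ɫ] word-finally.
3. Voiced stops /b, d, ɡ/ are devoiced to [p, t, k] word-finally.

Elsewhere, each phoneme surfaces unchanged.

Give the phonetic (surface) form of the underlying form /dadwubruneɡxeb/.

[daːdwuːbruːneːɡxeːp]

/d/ (word-initial): rule 3 targets it, but not word-finally → unchanged [d].
/a/ (between /d/ and /d/): before a voiced consonant, so rule 1 applies → [aː].
/d/ — between /a/ and /w/; rule 3 does not apply here → [d].
/u/ — between /w/ and /b/, before a voiced consonant — surfaces as [uː] (rule 1).
/b/ — between /u/ and /r/; rule 3 does not apply here → [b].
Rule 1 applies to /u/ (between /r/ and /n/: before a voiced consonant) → [uː].
/e/ — between /n/ and /ɡ/, before a voiced consonant — surfaces as [eː] (rule 1).
/ɡ/ — between /e/ and /x/; rule 3 does not apply here → [ɡ].
/e/ (between /x/ and /b/): before a voiced consonant, so rule 1 applies → [eː].
/b/ (word-final): word-finally, so rule 3 applies → [p].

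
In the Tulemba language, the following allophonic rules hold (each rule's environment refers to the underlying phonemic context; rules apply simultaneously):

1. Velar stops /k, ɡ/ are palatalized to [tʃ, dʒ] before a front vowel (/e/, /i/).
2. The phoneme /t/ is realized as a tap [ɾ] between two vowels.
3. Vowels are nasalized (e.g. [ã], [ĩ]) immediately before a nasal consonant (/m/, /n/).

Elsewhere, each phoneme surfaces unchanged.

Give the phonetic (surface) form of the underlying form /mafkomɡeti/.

[mafkõmdʒeɾi]

/m/ stays [m].
/a/ (between /m/ and /f/) fails the environment for rule 3, so it stays [a].
/f/ (between /a/ and /k/): no rule targets it → [f].
/k/ — between /f/ and /o/; rule 1 does not apply here → [k].
/o/ (between /k/ and /m/): before a nasal consonant, so rule 3 applies → [õ].
/m/ (between /o/ and /ɡ/) is unaffected → [m].
/ɡ/ meets the environment for rule 1 (before a front vowel) → [dʒ].
/e/ — between /ɡ/ and /t/; rule 3 does not apply here → [e].
/t/ — between /e/ and /i/, between two vowels — surfaces as [ɾ] (rule 2).
/i/ (word-final): rule 3 targets it, but not before a nasal consonant → unchanged [i].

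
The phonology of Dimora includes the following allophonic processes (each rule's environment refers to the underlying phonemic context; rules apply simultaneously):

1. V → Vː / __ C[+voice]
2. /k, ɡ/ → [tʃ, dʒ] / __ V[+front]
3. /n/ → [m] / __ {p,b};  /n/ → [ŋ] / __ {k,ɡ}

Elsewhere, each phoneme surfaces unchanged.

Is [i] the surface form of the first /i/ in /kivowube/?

No

Rule 1 applies to /i/ (between /k/ and /v/: before a voiced consonant) → [iː].
The actual realization is [iː], not [i].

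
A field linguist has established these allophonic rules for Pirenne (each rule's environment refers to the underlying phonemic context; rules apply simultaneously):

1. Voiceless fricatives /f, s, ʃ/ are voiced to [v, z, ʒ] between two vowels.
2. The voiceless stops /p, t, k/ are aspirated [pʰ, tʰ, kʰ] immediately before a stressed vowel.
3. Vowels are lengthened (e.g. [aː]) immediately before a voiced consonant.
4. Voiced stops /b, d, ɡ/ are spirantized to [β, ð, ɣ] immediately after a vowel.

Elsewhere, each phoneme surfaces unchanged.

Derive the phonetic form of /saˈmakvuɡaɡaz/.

/s/ — word-initial; rule 1 does not apply here → [s].
/a/ meets the environment for rule 3 (before a voiced consonant) → [aː].
/m/ (between /a/ and /a/): no rule targets it → [m].
/a/ (between /m/ and /k/) is in the target of rule 3 but the environment (before a voiced consonant) is not met → [a].
/k/ (between /a/ and /v/) fails the environment for rule 2, so it stays [k].
/v/ (between /k/ and /u/): no rule targets it → [v].
/u/ — between /v/ and /ɡ/, before a voiced consonant — surfaces as [uː] (rule 3).
/ɡ/ (between /u/ and /a/): immediately after a vowel, so rule 4 applies → [ɣ].
/a/ (between /ɡ/ and /ɡ/): before a voiced consonant, so rule 3 applies → [aː].
Rule 4 applies to /ɡ/ (between /a/ and /a/: immediately after a vowel) → [ɣ].
/a/ (between /ɡ/ and /z/) occurs before a voiced consonant → [aː] by rule 3.
/z/ — not in any rule's target class → [z].

[saːˈmakvuːɣaːɣaːz]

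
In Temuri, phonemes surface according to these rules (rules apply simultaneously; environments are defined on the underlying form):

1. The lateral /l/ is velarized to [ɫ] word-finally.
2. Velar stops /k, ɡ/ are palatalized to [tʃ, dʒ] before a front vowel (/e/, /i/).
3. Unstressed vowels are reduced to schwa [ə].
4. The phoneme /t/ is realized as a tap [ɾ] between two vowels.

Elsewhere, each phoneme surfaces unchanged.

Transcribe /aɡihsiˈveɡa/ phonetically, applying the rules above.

/a/ — word-initial, in an unstressed syllable — surfaces as [ə] (rule 3).
Rule 2 applies to /ɡ/ (between /a/ and /i/: before a front vowel) → [dʒ].
Rule 3 applies to /i/ (between /ɡ/ and /h/: in an unstressed syllable) → [ə].
/h/ (between /i/ and /s/): no rule targets it → [h].
/s/ stays [s].
/i/ meets the environment for rule 3 (in an unstressed syllable) → [ə].
/v/ (between /i/ and /e/) is unaffected → [v].
/e/ (between /v/ and /ɡ/) is in the target of rule 3 but the environment (in an unstressed syllable) is not met → [e].
/ɡ/ — between /e/ and /a/; rule 2 does not apply here → [ɡ].
/a/ (word-final) occurs in an unstressed syllable → [ə] by rule 3.

[ədʒəhsəˈveɡə]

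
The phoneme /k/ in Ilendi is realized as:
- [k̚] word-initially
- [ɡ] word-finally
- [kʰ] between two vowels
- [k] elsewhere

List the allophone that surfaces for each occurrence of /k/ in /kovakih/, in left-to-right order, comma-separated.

Occurrence 1 (position 1): word-initially → [k̚].
Occurrence 2 (position 5): between two vowels → [kʰ].

[k̚], [kʰ]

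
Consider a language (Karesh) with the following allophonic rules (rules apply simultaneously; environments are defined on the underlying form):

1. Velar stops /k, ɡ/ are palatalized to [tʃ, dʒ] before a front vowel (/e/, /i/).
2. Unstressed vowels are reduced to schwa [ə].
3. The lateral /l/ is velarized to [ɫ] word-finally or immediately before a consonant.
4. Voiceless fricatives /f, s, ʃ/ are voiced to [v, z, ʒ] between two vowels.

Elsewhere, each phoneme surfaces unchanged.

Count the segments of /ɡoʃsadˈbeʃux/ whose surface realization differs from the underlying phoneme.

Segments that undergo a rule: /o/ → [ə] (rule 2); /a/ → [ə] (rule 2); /ʃ/ → [ʒ] (rule 4); /u/ → [ə] (rule 2).
All other segments surface unchanged.

4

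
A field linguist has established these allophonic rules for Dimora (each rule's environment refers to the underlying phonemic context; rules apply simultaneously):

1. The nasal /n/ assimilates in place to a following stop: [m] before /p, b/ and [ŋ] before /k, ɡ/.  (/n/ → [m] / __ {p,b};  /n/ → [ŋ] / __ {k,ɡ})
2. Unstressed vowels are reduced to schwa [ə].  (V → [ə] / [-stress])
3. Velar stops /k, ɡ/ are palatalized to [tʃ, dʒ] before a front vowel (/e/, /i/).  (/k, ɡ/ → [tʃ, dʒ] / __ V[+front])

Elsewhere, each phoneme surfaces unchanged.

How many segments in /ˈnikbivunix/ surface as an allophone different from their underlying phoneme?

3

Segments that undergo a rule: /i/ → [ə] (rule 2); /u/ → [ə] (rule 2); /i/ → [ə] (rule 2).
All other segments surface unchanged.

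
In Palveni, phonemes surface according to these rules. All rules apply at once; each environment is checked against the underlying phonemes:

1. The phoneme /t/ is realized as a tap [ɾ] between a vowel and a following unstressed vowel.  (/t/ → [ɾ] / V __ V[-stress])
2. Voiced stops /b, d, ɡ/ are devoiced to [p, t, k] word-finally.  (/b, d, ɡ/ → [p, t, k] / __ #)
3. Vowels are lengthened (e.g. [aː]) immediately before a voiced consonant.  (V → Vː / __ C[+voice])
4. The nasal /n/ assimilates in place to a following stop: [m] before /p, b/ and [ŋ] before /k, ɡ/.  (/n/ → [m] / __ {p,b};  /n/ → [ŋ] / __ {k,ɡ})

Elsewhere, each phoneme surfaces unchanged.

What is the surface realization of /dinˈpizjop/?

/d/ (word-initial): rule 2 targets it, but not word-finally → unchanged [d].
Rule 3 applies to /i/ (between /d/ and /n/: before a voiced consonant) → [iː].
/n/ (between /i/ and /p/): before a labial or velar stop, so rule 4 applies → [m].
/p/ (between /n/ and /i/) is unaffected → [p].
/i/ meets the environment for rule 3 (before a voiced consonant) → [iː].
/z/ (between /i/ and /j/) is unaffected → [z].
/j/ (between /z/ and /o/): no rule targets it → [j].
/o/ (between /j/ and /p/): rule 3 targets it, but not before a voiced consonant → unchanged [o].
/p/ (word-final) is unaffected → [p].

[diːmˈpiːzjop]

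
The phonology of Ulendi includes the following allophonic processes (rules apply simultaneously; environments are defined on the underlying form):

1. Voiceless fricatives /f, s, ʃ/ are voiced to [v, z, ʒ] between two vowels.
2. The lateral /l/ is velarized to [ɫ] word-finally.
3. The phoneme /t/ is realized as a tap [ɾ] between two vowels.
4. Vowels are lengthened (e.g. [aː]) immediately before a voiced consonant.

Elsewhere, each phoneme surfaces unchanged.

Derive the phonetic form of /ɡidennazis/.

[ɡiːdeːnnaːzis]

/ɡ/ — not in any rule's target class → [ɡ].
/i/ (between /ɡ/ and /d/): before a voiced consonant, so rule 4 applies → [iː].
/d/ stays [d].
/e/ meets the environment for rule 4 (before a voiced consonant) → [eː].
/n/ (between /e/ and /n/) is unaffected → [n].
/n/ — not in any rule's target class → [n].
/a/ (between /n/ and /z/) occurs before a voiced consonant → [aː] by rule 4.
/z/ stays [z].
/i/ (between /z/ and /s/) is in the target of rule 4 but the environment (before a voiced consonant) is not met → [i].
/s/ — word-final; rule 1 does not apply here → [s].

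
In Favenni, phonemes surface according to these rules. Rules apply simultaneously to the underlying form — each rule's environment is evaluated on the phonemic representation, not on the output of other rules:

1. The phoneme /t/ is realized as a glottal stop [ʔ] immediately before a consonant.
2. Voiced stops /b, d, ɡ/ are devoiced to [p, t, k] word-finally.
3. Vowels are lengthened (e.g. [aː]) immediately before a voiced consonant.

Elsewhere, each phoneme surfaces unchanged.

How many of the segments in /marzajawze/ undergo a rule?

Segments that undergo a rule: /a/ → [aː] (rule 3); /a/ → [aː] (rule 3); /a/ → [aː] (rule 3).
All other segments surface unchanged.

3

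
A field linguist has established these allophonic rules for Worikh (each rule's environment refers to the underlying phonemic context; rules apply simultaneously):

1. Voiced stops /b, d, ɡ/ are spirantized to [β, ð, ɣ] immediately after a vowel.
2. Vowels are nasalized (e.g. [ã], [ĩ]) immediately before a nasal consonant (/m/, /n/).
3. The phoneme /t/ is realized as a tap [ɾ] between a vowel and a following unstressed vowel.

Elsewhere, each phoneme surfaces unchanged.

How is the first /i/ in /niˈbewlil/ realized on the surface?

/i/ (between /n/ and /b/): rule 2 targets it, but not before a nasal consonant → unchanged [i].

[i]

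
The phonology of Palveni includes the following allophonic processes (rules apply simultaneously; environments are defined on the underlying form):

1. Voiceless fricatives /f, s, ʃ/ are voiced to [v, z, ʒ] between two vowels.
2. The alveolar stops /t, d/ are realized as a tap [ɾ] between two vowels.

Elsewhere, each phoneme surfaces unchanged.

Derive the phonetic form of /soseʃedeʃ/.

/s/ (word-initial) fails the environment for rule 1, so it stays [s].
/o/ (between /s/ and /s/): no rule targets it → [o].
/s/ meets the environment for rule 1 (between two vowels) → [z].
/e/ (between /s/ and /ʃ/) is unaffected → [e].
/ʃ/ (between /e/ and /e/): between two vowels, so rule 1 applies → [ʒ].
/e/ (between /ʃ/ and /d/) is unaffected → [e].
/d/ (between /e/ and /e/) occurs between two vowels → [ɾ] by rule 2.
/e/ — not in any rule's target class → [e].
/ʃ/ — word-final; rule 1 does not apply here → [ʃ].

[sozeʒeɾeʃ]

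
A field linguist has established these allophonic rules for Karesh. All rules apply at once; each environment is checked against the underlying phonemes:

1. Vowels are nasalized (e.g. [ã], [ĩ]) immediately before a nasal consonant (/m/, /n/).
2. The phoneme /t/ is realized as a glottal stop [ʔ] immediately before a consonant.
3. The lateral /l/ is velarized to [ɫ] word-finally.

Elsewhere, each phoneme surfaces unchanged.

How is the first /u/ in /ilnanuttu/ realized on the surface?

[u]

/u/ (between /n/ and /t/) is in the target of rule 1 but the environment (before a nasal consonant) is not met → [u].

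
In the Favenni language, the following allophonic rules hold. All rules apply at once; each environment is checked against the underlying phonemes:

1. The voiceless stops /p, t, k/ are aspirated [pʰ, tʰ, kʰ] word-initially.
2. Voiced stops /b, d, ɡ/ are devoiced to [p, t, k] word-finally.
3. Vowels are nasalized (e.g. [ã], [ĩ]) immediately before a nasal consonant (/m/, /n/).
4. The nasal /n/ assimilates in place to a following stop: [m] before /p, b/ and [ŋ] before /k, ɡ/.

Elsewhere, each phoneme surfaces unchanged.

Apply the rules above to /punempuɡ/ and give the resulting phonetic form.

/p/ (word-initial): word-initially, so rule 1 applies → [pʰ].
/u/ meets the environment for rule 3 (before a nasal consonant) → [ũ].
/n/ (between /u/ and /e/) fails the environment for rule 4, so it stays [n].
Rule 3 applies to /e/ (between /n/ and /m/: before a nasal consonant) → [ẽ].
/m/ — not in any rule's target class → [m].
/p/ (between /m/ and /u/) is in the target of rule 1 but the environment (word-initially) is not met → [p].
/u/ (between /p/ and /ɡ/): rule 3 targets it, but not before a nasal consonant → unchanged [u].
/ɡ/ (word-final): word-finally, so rule 2 applies → [k].

[pʰũnẽmpuk]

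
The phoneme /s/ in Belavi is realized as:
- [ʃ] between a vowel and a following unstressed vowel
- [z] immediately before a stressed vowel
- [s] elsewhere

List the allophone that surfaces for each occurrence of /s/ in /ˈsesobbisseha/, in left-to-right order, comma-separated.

Occurrence 1 (position 1): immediately before a stressed vowel → [z].
Occurrence 2 (position 3): between a vowel and a following unstressed vowel → [ʃ].
Occurrence 3 (position 8): no conditioning environment matches → elsewhere allophone [s].
Occurrence 4 (position 9): no conditioning environment matches → elsewhere allophone [s].

[z], [ʃ], [s], [s]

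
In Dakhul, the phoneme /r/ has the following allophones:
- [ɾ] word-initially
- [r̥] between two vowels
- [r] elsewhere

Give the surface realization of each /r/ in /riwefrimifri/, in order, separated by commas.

[ɾ], [r], [r]

Occurrence 1 (position 1): word-initially → [ɾ].
Occurrence 2 (position 6): no conditioning environment matches → elsewhere allophone [r].
Occurrence 3 (position 11): no conditioning environment matches → elsewhere allophone [r].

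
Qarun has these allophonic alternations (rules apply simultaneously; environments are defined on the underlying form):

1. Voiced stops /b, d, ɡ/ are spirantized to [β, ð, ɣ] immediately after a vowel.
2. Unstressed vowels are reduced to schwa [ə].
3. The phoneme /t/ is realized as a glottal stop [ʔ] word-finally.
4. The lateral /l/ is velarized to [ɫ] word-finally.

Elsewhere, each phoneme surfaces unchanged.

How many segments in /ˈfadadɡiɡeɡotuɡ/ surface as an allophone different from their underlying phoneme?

Segments that undergo a rule: /d/ → [ð] (rule 1); /a/ → [ə] (rule 2); /d/ → [ð] (rule 1); /i/ → [ə] (rule 2); /ɡ/ → [ɣ] (rule 1); /e/ → [ə] (rule 2); /ɡ/ → [ɣ] (rule 1); /o/ → [ə] (rule 2); /u/ → [ə] (rule 2); /ɡ/ → [ɣ] (rule 1).
All other segments surface unchanged.

10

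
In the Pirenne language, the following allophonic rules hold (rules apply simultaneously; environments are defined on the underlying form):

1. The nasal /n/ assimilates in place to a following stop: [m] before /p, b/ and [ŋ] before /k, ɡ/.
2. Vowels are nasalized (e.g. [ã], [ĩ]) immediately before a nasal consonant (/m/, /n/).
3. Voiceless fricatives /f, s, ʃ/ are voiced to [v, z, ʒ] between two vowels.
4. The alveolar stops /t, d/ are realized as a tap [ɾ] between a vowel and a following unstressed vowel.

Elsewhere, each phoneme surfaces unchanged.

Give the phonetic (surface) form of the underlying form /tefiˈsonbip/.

[teviˈzõmbip]

/t/ — word-initial; rule 4 does not apply here → [t].
/e/ (between /t/ and /f/) is in the target of rule 2 but the environment (before a nasal consonant) is not met → [e].
/f/ (between /e/ and /i/): between two vowels, so rule 3 applies → [v].
/i/ — between /f/ and /s/; rule 2 does not apply here → [i].
/s/ — between /i/ and /o/, between two vowels — surfaces as [z] (rule 3).
/o/ meets the environment for rule 2 (before a nasal consonant) → [õ].
/n/ meets the environment for rule 1 (before a labial or velar stop) → [m].
/b/ — not in any rule's target class → [b].
/i/ — between /b/ and /p/; rule 2 does not apply here → [i].
/p/ stays [p].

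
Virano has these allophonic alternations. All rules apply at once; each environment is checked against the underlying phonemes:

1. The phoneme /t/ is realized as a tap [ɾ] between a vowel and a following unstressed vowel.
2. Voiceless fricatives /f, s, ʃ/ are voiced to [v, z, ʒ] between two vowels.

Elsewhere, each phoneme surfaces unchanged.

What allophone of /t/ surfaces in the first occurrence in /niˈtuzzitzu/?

[t]

/t/ — between /i/ and /u/; rule 1 does not apply here → [t].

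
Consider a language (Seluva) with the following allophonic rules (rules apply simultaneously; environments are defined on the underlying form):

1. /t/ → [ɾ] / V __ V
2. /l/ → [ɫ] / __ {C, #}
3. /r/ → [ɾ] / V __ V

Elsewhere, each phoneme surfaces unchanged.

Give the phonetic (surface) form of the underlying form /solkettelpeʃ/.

/s/ — not in any rule's target class → [s].
/o/ — not in any rule's target class → [o].
Rule 2 applies to /l/ (between /o/ and /k/: word-finally or immediately before a consonant) → [ɫ].
/k/ (between /l/ and /e/) is unaffected → [k].
/e/ stays [e].
/t/ (between /e/ and /t/) fails the environment for rule 1, so it stays [t].
/t/ (between /t/ and /e/): rule 1 targets it, but not between two vowels → unchanged [t].
/e/ — not in any rule's target class → [e].
/l/ — between /e/ and /p/, word-finally or immediately before a consonant — surfaces as [ɫ] (rule 2).
/p/ (between /l/ and /e/) is unaffected → [p].
/e/ (between /p/ and /ʃ/): no rule targets it → [e].
/ʃ/ (word-final): no rule targets it → [ʃ].

[soɫketteɫpeʃ]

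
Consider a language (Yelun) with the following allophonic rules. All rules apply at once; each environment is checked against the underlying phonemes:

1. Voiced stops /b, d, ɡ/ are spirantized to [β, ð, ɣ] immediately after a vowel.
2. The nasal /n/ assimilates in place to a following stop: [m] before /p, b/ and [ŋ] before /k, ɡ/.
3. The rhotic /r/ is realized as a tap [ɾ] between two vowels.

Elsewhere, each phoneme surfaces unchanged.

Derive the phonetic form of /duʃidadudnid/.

/d/ (word-initial) fails the environment for rule 1, so it stays [d].
/u/ — not in any rule's target class → [u].
/ʃ/ — not in any rule's target class → [ʃ].
/i/ (between /ʃ/ and /d/) is unaffected → [i].
Rule 1 applies to /d/ (between /i/ and /a/: immediately after a vowel) → [ð].
/a/ (between /d/ and /d/): no rule targets it → [a].
/d/ (between /a/ and /u/) occurs immediately after a vowel → [ð] by rule 1.
/u/ (between /d/ and /d/) is unaffected → [u].
/d/ meets the environment for rule 1 (immediately after a vowel) → [ð].
/n/ (between /d/ and /i/) fails the environment for rule 2, so it stays [n].
/i/ (between /n/ and /d/) is unaffected → [i].
/d/ meets the environment for rule 1 (immediately after a vowel) → [ð].

[duʃiðaðuðnið]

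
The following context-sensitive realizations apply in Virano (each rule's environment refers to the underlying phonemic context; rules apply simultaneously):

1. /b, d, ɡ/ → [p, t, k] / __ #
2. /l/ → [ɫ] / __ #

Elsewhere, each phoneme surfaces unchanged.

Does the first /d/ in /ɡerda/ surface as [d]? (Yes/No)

/d/ (between /r/ and /a/) is in the target of rule 1 but the environment (word-finally) is not met → [d].
The actual realization is [d], which matches [d].

Yes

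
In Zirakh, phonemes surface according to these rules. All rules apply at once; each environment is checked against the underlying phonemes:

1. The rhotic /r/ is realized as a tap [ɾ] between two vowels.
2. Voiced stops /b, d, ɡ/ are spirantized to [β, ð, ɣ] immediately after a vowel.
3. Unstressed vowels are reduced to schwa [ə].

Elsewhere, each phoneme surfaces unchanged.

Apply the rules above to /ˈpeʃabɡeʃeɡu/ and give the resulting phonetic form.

[ˈpeʃəβɡəʃəɣə]

/p/ (word-initial): no rule targets it → [p].
/e/ (between /p/ and /ʃ/) is in the target of rule 3 but the environment (in an unstressed syllable) is not met → [e].
/ʃ/ stays [ʃ].
/a/ (between /ʃ/ and /b/) occurs in an unstressed syllable → [ə] by rule 3.
/b/ — between /a/ and /ɡ/, immediately after a vowel — surfaces as [β] (rule 2).
/ɡ/ (between /b/ and /e/): rule 2 targets it, but not immediately after a vowel → unchanged [ɡ].
/e/ (between /ɡ/ and /ʃ/): in an unstressed syllable, so rule 3 applies → [ə].
/ʃ/ — not in any rule's target class → [ʃ].
/e/ — between /ʃ/ and /ɡ/, in an unstressed syllable — surfaces as [ə] (rule 3).
Rule 2 applies to /ɡ/ (between /e/ and /u/: immediately after a vowel) → [ɣ].
/u/ (word-final) occurs in an unstressed syllable → [ə] by rule 3.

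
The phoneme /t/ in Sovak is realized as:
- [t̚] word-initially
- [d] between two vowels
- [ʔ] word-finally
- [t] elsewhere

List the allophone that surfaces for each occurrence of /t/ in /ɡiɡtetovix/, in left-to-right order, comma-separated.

Occurrence 1 (position 4): no conditioning environment matches → elsewhere allophone [t].
Occurrence 2 (position 6): between two vowels → [d].

[t], [d]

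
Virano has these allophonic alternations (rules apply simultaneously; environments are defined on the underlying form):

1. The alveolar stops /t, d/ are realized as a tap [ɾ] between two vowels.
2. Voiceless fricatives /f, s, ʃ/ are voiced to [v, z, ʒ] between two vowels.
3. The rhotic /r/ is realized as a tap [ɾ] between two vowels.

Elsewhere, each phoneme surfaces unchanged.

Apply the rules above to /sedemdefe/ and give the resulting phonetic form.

/s/ (word-initial): rule 2 targets it, but not between two vowels → unchanged [s].
/e/ (between /s/ and /d/) is unaffected → [e].
/d/ meets the environment for rule 1 (between two vowels) → [ɾ].
/e/ (between /d/ and /m/) is unaffected → [e].
/m/ stays [m].
/d/ (between /m/ and /e/) is in the target of rule 1 but the environment (between two vowels) is not met → [d].
/e/ (between /d/ and /f/) is unaffected → [e].
/f/ (between /e/ and /e/) occurs between two vowels → [v] by rule 2.
/e/ (word-final) is unaffected → [e].

[seɾemdeve]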